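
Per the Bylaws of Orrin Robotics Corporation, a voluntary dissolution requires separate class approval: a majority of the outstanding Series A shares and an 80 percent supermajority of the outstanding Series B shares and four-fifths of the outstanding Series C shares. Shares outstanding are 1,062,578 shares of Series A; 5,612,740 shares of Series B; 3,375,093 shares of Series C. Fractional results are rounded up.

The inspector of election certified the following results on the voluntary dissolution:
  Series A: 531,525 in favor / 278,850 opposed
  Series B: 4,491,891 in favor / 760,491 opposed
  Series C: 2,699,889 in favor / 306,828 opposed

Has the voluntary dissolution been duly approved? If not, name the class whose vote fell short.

Not approved — the Series C shares did not give the required vote.

Series A: a majority of 1062578 is 531290; 531,290 required, 531,525 in favor — approved.
Series B: 4/5 of 5612740 = 4490192; 4,490,192 required, 4,491,891 in favor — approved.
Series C: 4/5 of 3375093 = 2700074.40, rounded up to 2700075; 2,700,075 required, 2,699,889 in favor — not approved.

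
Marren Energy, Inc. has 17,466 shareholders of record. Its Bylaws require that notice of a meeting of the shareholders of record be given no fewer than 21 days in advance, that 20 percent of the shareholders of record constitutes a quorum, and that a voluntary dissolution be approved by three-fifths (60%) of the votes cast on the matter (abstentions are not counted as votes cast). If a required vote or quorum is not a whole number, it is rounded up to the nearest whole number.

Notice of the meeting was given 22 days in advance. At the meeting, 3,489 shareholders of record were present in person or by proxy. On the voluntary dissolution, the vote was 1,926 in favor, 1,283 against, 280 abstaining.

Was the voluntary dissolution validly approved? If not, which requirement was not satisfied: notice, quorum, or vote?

Invalid — quorum requirement not satisfied.

Notice: 22 days given; 21 required. Satisfied.
Quorum: 20% of 17,466 = 3,493.20, rounded up to 3,494; 3,489 present. Not satisfied.
Vote: requires three-fifths of the votes cast (3,489 − 280 abstaining = 3,209); 3/5 of 3209 = 1925.40, rounded up to 1926, so 1,926 needed; 1,926 in favor. Satisfied.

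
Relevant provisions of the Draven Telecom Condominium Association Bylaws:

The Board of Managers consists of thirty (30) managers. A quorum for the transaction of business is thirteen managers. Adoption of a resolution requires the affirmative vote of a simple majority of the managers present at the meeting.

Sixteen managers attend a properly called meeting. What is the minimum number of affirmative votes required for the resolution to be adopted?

The resolution requires a majority of the managers present (16).
A majority of 16 is 9.

9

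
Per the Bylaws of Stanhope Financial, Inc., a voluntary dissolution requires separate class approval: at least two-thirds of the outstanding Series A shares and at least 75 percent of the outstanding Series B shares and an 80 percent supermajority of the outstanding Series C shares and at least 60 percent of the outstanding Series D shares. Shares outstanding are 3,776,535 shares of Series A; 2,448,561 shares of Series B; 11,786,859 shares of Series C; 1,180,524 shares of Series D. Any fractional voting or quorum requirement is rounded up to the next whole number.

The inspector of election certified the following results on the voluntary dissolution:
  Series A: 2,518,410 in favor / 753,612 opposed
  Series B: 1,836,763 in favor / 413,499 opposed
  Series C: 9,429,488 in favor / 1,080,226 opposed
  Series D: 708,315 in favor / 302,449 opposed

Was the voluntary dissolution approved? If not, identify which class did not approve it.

Approved — every class gave the required vote.

Series A: 2/3 of 3776535 = 2517690; 2,517,690 required, 2,518,410 in favor — approved.
Series B: 3/4 of 2448561 = 1836420.75, rounded up to 1836421; 1,836,421 required, 1,836,763 in favor — approved.
Series C: 4/5 of 11786859 = 9429487.20, rounded up to 9429488; 9,429,488 required, 9,429,488 in favor — approved.
Series D: 3/5 of 1180524 = 708314.40, rounded up to 708315; 708,315 required, 708,315 in favor — approved.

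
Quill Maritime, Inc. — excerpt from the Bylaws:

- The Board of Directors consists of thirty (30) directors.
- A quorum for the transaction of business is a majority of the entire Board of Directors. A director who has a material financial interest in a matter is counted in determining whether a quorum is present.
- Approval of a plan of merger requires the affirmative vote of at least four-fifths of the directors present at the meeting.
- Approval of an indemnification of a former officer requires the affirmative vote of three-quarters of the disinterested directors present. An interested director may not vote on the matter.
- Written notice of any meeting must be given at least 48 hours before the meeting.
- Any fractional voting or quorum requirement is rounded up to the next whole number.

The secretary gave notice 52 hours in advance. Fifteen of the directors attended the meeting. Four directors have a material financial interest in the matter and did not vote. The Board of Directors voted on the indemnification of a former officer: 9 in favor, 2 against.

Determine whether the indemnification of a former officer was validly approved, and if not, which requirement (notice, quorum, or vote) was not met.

Invalid — quorum requirement not satisfied.

Notice: 52 hours given; 48 required (52 ≥ 48). Satisfied.
Quorum: 15 present (interested directors count toward quorum); quorum is 16. Not satisfied.
Vote: the indemnification of a former officer requires three-fourths of the disinterested directors present (15 − 4 = 11). 3/4 of 11 = 8.25, rounded up to 9, so 9 affirmative votes are needed; 9 voted in favor. Satisfied. (Moot — without a quorum no business can be validly transacted.)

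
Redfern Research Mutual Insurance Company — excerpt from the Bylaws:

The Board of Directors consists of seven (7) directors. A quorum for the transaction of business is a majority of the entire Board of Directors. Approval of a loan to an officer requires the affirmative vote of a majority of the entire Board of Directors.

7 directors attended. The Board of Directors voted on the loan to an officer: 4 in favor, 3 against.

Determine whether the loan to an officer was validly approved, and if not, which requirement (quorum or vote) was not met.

Quorum: 7 present; quorum is 4. Satisfied.
Vote: the loan to an officer requires a majority of the entire Board of Directors (7). A majority of 7 is 4, so 4 affirmative votes are needed; 4 voted in favor. Satisfied.

Valid — all requirements satisfied.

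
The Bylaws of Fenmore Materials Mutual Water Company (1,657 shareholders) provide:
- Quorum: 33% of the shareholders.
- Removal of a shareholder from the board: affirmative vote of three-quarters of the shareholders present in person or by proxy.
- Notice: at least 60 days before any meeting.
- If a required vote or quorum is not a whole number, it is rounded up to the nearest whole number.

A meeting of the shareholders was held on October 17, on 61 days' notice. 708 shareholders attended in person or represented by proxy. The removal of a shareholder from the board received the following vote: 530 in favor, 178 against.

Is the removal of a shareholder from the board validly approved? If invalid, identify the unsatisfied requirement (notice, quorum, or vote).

Notice: 61 days given; 60 required. Satisfied.
Quorum: 33% of 1,657 = 546.81, rounded up to 547; 708 present. Satisfied.
Vote: requires three-fourths of those present (708); 3/4 of 708 = 531, so 531 needed; 530 in favor. Not satisfied.

Invalid — vote requirement not satisfied.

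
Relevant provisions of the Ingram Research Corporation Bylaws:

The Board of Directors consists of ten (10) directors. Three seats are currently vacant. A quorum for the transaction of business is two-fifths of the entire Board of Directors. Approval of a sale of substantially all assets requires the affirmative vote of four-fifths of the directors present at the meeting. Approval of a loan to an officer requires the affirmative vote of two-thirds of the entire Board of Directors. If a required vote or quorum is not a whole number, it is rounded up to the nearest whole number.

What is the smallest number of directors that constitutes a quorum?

4

2/5 of 10 = 4.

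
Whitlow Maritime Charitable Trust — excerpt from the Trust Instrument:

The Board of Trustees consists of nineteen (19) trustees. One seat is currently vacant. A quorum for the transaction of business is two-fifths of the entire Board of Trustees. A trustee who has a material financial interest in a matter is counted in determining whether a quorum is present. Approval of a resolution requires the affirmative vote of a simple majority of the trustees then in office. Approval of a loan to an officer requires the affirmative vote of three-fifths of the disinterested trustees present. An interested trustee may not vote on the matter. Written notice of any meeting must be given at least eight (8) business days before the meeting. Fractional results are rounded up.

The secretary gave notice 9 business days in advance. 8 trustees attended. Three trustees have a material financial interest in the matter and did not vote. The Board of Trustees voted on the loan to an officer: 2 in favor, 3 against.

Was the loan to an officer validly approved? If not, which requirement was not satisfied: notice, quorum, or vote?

Notice: 9 business days given; 8 required (9 ≥ 8). Satisfied.
Quorum: 8 present (interested trustees count toward quorum); quorum is 8. Satisfied.
Vote: the loan to an officer requires three-fifths of the disinterested trustees present (8 − 3 = 5). 3/5 of 5 = 3, so 3 affirmative votes are needed; 2 voted in favor. Not satisfied.

Invalid — vote requirement not satisfied.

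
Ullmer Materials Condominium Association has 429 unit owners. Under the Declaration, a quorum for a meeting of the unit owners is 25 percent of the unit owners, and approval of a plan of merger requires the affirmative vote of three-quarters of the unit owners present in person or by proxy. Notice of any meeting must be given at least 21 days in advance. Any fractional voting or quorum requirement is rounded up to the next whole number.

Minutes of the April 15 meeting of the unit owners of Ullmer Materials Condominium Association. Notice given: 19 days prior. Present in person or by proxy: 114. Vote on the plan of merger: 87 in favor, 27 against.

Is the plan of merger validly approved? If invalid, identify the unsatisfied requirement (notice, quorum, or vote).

Notice: 19 days given; 21 required. Not satisfied.
Quorum: 25% of 429 = 107.25, rounded up to 108; 114 present. Satisfied.
Vote: requires three-fourths of those present (114); 3/4 of 114 = 85.50, rounded up to 86, so 86 needed; 87 in favor. Satisfied.

Invalid — notice requirement not satisfied.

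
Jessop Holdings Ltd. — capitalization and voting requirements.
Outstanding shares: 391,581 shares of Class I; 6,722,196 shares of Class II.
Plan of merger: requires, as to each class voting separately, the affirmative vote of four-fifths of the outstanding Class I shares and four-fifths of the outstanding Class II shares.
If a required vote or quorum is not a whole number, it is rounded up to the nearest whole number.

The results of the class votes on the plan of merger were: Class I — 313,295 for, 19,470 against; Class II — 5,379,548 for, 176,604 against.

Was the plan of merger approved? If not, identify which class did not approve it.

Class I: 4/5 of 391581 = 313264.80, rounded up to 313265; 313,265 required, 313,295 in favor — approved.
Class II: 4/5 of 6722196 = 5377756.80, rounded up to 5377757; 5,377,757 required, 5,379,548 in favor — approved.

Approved — every class gave the required vote.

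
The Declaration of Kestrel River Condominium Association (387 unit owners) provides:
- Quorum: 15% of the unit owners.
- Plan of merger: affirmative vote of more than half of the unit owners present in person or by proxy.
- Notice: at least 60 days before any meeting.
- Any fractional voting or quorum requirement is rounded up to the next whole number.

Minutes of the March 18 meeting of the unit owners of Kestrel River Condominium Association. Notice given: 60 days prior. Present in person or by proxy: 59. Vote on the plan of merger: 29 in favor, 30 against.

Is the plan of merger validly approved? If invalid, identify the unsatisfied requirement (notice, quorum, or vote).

Notice: 60 days given; 60 required. Satisfied.
Quorum: 15% of 387 = 58.05, rounded up to 59; 59 present. Satisfied.
Vote: requires a majority of those present (59); a majority of 59 is 30, so 30 needed; 29 in favor. Not satisfied.

Invalid — vote requirement not satisfied.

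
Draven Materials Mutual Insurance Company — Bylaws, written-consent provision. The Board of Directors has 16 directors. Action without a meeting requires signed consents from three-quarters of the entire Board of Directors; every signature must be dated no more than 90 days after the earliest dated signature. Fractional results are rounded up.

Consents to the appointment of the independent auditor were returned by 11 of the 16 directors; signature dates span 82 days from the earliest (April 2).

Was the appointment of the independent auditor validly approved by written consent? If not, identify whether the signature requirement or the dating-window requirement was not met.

Signatures required: three-quarters of 16 — 3/4 of 16 = 12, so 12 needed; 11 signed. Insufficient.
Dating window: the latest signature is 82 days after the earliest; the limit is 90 days. Within the window.

Not effective — insufficient signatures.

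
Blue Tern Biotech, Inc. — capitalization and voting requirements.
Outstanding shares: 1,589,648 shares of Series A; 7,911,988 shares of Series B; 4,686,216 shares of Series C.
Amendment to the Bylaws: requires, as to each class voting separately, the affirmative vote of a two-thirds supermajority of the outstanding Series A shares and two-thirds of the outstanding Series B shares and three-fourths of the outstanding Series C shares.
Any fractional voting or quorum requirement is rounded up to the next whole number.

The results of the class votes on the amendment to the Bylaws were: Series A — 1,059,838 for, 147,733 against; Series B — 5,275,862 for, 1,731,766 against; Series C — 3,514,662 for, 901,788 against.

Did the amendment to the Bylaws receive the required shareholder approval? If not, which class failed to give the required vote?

Series A: 2/3 of 1589648 = 1059765.33, rounded up to 1059766; 1,059,766 required, 1,059,838 in favor — approved.
Series B: 2/3 of 7911988 = 5274658.67, rounded up to 5274659; 5,274,659 required, 5,275,862 in favor — approved.
Series C: 3/4 of 4686216 = 3514662; 3,514,662 required, 3,514,662 in favor — approved.

Approved — every class gave the required vote.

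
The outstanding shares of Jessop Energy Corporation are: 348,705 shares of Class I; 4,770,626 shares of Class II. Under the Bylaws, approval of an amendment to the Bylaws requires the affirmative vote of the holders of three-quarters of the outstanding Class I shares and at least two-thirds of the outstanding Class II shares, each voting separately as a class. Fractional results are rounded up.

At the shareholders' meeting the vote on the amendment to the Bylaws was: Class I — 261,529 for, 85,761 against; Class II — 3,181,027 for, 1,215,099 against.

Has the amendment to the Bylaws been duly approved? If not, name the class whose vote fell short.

Approved — every class gave the required vote.

Class I: 3/4 of 348705 = 261528.75, rounded up to 261529; 261,529 required, 261,529 in favor — approved.
Class II: 2/3 of 4770626 = 3180417.33, rounded up to 3180418; 3,180,418 required, 3,181,027 in favor — approved.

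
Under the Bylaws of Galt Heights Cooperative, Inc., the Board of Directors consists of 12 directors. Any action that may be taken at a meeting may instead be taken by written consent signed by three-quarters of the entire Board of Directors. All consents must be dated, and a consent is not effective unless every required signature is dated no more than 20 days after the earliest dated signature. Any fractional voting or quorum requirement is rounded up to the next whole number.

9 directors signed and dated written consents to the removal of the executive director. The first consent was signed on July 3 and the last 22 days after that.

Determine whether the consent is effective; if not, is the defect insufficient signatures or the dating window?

Signatures required: three-quarters of 12 — 3/4 of 12 = 9, so 9 needed; 9 signed. Sufficient.
Dating window: the latest signature is 22 days after the earliest; the limit is 20 days. Outside the window.

Not effective — dating-window requirement not satisfied.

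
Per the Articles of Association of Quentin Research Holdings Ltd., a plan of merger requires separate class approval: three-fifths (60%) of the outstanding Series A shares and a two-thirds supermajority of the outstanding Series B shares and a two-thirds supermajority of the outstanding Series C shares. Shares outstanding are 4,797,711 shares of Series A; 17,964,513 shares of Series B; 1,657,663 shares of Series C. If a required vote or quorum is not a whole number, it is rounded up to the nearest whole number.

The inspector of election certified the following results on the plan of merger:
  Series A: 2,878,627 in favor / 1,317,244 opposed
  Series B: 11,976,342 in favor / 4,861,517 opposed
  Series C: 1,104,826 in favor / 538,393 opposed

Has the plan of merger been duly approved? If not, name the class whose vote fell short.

Not approved — the Series C shares did not give the required vote.

Series A: 3/5 of 4797711 = 2878626.60, rounded up to 2878627; 2,878,627 required, 2,878,627 in favor — approved.
Series B: 2/3 of 17964513 = 11976342; 11,976,342 required, 11,976,342 in favor — approved.
Series C: 2/3 of 1657663 = 1105108.67, rounded up to 1105109; 1,105,109 required, 1,104,826 in favor — not approved.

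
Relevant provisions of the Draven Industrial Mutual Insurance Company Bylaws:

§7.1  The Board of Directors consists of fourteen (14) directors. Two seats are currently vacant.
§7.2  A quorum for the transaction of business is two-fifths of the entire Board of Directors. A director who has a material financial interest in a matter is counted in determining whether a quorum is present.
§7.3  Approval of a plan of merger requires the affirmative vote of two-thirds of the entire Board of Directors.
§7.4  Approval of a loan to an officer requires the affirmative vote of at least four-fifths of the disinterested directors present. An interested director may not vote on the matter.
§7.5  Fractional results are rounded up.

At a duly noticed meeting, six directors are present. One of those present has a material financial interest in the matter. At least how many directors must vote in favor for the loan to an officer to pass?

The loan to an officer requires four-fifths of the disinterested directors present (6 − 1 = 5).
4/5 of 5 = 4.

4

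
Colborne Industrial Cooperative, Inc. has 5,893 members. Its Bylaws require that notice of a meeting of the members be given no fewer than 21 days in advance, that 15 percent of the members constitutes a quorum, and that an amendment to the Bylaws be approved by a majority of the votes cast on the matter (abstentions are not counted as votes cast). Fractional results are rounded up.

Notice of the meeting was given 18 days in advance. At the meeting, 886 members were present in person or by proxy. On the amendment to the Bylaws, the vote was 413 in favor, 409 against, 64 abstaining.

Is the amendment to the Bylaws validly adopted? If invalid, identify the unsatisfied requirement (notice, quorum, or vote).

Invalid — notice requirement not satisfied.

Notice: 18 days given; 21 required. Not satisfied.
Quorum: 15% of 5,893 = 883.95, rounded up to 884; 886 present. Satisfied.
Vote: requires a majority of the votes cast (886 − 64 abstaining = 822); a majority of 822 is 412, so 412 needed; 413 in favor. Satisfied.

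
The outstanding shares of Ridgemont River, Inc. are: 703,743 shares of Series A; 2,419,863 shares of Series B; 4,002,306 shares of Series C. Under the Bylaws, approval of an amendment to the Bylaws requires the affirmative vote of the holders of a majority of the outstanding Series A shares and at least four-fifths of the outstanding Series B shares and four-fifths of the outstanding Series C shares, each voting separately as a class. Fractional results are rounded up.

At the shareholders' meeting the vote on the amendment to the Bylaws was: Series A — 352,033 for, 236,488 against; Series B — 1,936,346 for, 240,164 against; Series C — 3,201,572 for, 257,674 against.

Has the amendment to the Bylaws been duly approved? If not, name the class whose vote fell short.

Not approved — the Series C shares did not give the required vote.

Series A: a majority of 703743 is 351872; 351,872 required, 352,033 in favor — approved.
Series B: 4/5 of 2419863 = 1935890.40, rounded up to 1935891; 1,935,891 required, 1,936,346 in favor — approved.
Series C: 4/5 of 4002306 = 3201844.80, rounded up to 3201845; 3,201,845 required, 3,201,572 in favor — not approved.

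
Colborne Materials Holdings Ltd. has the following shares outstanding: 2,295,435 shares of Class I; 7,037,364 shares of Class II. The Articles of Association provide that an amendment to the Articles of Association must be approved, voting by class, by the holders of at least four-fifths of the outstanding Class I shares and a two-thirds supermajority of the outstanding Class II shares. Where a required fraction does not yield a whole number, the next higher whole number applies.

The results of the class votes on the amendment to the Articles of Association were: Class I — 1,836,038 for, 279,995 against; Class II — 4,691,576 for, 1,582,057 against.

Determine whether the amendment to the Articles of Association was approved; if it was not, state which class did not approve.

Not approved — the Class I shares did not give the required vote.

Class I: 4/5 of 2295435 = 1836348; 1,836,348 required, 1,836,038 in favor — not approved.
Class II: 2/3 of 7037364 = 4691576; 4,691,576 required, 4,691,576 in favor — approved.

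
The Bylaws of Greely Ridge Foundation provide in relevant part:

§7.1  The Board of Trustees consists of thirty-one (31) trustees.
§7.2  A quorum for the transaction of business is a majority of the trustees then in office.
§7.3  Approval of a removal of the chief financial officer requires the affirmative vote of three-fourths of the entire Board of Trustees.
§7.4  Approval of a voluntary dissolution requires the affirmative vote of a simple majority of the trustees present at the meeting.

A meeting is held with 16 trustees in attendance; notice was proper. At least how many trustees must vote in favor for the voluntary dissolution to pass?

The voluntary dissolution requires a majority of the trustees present (16).
A majority of 16 is 9.

9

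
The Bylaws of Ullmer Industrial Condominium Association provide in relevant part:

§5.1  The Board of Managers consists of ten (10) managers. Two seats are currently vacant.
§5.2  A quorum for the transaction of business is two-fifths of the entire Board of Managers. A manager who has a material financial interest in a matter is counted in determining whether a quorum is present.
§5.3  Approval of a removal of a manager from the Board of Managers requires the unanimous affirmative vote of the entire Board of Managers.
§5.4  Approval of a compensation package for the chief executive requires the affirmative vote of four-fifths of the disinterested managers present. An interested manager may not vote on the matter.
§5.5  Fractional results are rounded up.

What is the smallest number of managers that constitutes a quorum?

2/5 of 10 = 4.

4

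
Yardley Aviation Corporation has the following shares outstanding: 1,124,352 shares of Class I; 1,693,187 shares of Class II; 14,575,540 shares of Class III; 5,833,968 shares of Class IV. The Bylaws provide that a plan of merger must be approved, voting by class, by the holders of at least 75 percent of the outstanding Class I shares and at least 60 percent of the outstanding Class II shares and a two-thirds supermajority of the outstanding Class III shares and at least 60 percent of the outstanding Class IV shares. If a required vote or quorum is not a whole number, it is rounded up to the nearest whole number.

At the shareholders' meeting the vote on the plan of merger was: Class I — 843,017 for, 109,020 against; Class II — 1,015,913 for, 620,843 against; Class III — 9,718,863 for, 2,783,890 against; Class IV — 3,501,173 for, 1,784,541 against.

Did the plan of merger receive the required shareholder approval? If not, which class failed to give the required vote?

Class I: 3/4 of 1124352 = 843264; 843,264 required, 843,017 in favor — not approved.
Class II: 3/5 of 1693187 = 1015912.20, rounded up to 1015913; 1,015,913 required, 1,015,913 in favor — approved.
Class III: 2/3 of 14575540 = 9717026.67, rounded up to 9717027; 9,717,027 required, 9,718,863 in favor — approved.
Class IV: 3/5 of 5833968 = 3500380.80, rounded up to 3500381; 3,500,381 required, 3,501,173 in favor — approved.

Not approved — the Class I shares did not give the required vote.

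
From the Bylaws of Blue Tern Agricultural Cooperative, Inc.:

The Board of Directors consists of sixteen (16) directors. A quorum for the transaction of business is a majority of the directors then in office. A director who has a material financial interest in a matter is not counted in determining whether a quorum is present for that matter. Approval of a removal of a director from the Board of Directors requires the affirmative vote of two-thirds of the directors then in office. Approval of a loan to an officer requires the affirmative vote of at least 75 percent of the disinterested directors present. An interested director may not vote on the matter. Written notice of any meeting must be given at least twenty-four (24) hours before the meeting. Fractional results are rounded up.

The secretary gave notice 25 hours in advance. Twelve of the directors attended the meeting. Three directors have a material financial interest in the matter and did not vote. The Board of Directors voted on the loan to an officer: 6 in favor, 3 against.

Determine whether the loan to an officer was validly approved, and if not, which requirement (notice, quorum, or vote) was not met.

Invalid — vote requirement not satisfied.

Notice: 25 hours given; 24 required (25 ≥ 24). Satisfied.
Quorum: 12 present, but the 3 interested directors do not count, leaving 9. Quorum is 9. Satisfied.
Vote: the loan to an officer requires three-fourths of the disinterested directors present (12 − 3 = 9). 3/4 of 9 = 6.75, rounded up to 7, so 7 affirmative votes are needed; 6 voted in favor. Not satisfied.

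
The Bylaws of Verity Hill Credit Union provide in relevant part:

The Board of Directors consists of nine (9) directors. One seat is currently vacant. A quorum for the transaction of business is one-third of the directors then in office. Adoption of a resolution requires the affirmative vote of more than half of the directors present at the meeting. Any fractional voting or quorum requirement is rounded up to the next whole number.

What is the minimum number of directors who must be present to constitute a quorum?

1/3 of 8 = 2.67, rounded up to 3.

3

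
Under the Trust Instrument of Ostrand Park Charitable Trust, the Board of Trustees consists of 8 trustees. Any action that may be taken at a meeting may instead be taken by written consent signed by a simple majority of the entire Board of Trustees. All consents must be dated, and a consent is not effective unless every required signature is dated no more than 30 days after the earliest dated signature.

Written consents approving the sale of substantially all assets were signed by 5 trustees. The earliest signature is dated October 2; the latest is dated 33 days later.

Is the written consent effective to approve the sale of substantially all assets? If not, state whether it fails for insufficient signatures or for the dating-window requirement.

Not effective — dating-window requirement not satisfied.

Signatures required: a simple majority of 8 — a majority of 8 is 5, so 5 needed; 5 signed. Sufficient.
Dating window: the latest signature is 33 days after the earliest; the limit is 30 days. Outside the window.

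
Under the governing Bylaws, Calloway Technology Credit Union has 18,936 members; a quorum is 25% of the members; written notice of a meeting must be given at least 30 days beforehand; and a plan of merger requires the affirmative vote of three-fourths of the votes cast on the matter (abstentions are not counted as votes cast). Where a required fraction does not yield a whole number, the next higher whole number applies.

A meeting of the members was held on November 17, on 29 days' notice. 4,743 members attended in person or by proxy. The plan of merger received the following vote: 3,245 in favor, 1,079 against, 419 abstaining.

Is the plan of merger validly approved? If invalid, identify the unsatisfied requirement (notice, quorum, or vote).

Invalid — notice requirement not satisfied.

Notice: 29 days given; 30 required. Not satisfied.
Quorum: 25% of 18,936 = 4,734; 4,743 present. Satisfied.
Vote: requires three-fourths of the votes cast (4,743 − 419 abstaining = 4,324); 3/4 of 4324 = 3243, so 3,243 needed; 3,245 in favor. Satisfied.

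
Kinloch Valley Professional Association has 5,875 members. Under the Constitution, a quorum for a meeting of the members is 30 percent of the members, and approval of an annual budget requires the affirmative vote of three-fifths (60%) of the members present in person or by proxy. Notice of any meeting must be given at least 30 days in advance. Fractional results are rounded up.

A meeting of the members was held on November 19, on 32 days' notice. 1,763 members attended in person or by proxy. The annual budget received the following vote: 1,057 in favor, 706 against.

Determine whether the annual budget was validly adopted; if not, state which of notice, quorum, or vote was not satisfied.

Invalid — vote requirement not satisfied.

Notice: 32 days given; 30 required. Satisfied.
Quorum: 30% of 5,875 = 1,762.50, rounded up to 1,763; 1,763 present. Satisfied.
Vote: requires three-fifths of those present (1,763); 3/5 of 1763 = 1057.80, rounded up to 1058, so 1,058 needed; 1,057 in favor. Not satisfied.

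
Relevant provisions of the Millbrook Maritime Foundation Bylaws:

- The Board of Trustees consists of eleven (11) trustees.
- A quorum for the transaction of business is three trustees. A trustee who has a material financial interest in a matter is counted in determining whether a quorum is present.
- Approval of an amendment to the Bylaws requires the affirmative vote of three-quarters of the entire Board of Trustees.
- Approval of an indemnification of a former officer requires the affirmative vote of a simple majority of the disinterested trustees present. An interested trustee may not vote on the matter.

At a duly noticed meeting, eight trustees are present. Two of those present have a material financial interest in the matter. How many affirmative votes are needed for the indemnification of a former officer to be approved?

4

The indemnification of a former officer requires a majority of the disinterested trustees present (8 − 2 = 6).
A majority of 6 is 4.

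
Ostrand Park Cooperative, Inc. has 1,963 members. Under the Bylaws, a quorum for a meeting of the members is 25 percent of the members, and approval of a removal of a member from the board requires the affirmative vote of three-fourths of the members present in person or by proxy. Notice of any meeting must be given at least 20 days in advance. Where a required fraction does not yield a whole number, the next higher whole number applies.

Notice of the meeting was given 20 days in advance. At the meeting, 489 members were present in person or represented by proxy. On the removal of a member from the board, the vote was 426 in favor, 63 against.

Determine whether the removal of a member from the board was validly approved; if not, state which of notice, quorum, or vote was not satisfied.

Invalid — quorum requirement not satisfied.

Notice: 20 days given; 20 required. Satisfied.
Quorum: 25% of 1,963 = 490.75, rounded up to 491; 489 present. Not satisfied.
Vote: requires three-fourths of those present (489); 3/4 of 489 = 366.75, rounded up to 367, so 367 needed; 426 in favor. Satisfied.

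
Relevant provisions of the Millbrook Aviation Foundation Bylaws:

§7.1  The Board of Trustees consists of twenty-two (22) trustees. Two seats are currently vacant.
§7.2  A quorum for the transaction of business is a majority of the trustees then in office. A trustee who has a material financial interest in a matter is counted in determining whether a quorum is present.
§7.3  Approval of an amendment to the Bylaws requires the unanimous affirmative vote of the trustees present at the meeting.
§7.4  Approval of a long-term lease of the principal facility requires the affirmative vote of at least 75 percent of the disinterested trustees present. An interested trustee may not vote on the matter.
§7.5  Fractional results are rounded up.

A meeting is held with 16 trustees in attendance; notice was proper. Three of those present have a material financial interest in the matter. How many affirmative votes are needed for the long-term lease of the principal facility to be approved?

10

The long-term lease of the principal facility requires three-fourths of the disinterested trustees present (16 − 3 = 13).
3/4 of 13 = 9.75, rounded up to 10.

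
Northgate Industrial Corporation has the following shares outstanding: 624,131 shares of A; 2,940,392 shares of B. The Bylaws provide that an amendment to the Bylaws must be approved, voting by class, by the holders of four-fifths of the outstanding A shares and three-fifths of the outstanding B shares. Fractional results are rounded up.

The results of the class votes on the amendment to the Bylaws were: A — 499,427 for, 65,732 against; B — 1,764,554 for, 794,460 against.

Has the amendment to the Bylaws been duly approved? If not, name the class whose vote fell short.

A: 4/5 of 624131 = 499304.80, rounded up to 499305; 499,305 required, 499,427 in favor — approved.
B: 3/5 of 2940392 = 1764235.20, rounded up to 1764236; 1,764,236 required, 1,764,554 in favor — approved.

Approved — every class gave the required vote.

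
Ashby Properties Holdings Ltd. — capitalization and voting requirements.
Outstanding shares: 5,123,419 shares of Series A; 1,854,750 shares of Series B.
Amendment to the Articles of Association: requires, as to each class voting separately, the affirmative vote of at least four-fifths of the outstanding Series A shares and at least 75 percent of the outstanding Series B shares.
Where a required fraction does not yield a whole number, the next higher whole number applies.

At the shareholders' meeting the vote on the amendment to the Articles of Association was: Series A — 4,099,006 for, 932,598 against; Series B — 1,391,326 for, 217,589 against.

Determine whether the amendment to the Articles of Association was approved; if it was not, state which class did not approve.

Approved — every class gave the required vote.

Series A: 4/5 of 5123419 = 4098735.20, rounded up to 4098736; 4,098,736 required, 4,099,006 in favor — approved.
Series B: 3/4 of 1854750 = 1391062.50, rounded up to 1391063; 1,391,063 required, 1,391,326 in favor — approved.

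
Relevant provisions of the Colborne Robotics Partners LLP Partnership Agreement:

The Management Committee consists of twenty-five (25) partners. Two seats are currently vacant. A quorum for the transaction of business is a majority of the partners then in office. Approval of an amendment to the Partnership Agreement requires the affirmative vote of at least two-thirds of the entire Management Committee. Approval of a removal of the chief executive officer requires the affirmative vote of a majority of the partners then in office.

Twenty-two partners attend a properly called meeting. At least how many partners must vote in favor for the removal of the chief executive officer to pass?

12

The removal of the chief executive officer requires a majority of the partners then in office (23).
A majority of 23 is 12.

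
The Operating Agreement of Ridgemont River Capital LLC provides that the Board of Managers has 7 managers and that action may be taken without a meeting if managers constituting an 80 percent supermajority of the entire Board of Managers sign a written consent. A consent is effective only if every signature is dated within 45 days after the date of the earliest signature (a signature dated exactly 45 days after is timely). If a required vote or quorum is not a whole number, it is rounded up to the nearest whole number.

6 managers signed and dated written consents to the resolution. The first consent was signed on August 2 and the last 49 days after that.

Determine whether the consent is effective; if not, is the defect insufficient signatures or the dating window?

Not effective — dating-window requirement not satisfied.

Signatures required: an 80 percent supermajority of 7 — 4/5 of 7 = 5.60, rounded up to 6, so 6 needed; 6 signed. Sufficient.
Dating window: the latest signature is 49 days after the earliest; the limit is 45 days. Outside the window.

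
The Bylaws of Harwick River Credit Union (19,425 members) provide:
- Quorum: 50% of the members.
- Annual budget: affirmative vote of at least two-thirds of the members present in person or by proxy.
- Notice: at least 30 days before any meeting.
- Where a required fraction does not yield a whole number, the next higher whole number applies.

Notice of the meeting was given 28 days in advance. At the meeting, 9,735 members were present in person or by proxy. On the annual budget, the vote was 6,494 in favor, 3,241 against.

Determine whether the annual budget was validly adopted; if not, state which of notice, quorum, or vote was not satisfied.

Notice: 28 days given; 30 required. Not satisfied.
Quorum: 50% of 19,425 = 9,712.50, rounded up to 9,713; 9,735 present. Satisfied.
Vote: requires two-thirds of those present (9,735); 2/3 of 9735 = 6490, so 6,490 needed; 6,494 in favor. Satisfied.

Invalid — notice requirement not satisfied.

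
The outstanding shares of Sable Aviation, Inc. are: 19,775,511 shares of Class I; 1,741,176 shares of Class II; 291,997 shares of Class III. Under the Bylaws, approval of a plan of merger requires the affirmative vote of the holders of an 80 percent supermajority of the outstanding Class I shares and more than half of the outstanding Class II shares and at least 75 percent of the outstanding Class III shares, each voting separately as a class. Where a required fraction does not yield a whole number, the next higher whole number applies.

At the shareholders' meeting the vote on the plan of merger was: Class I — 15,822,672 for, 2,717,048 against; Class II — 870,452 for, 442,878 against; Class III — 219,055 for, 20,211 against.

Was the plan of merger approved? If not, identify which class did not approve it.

Class I: 4/5 of 19775511 = 15820408.80, rounded up to 15820409; 15,820,409 required, 15,822,672 in favor — approved.
Class II: a majority of 1741176 is 870589; 870,589 required, 870,452 in favor — not approved.
Class III: 3/4 of 291997 = 218997.75, rounded up to 218998; 218,998 required, 219,055 in favor — approved.

Not approved — the Class II shares did not give the required vote.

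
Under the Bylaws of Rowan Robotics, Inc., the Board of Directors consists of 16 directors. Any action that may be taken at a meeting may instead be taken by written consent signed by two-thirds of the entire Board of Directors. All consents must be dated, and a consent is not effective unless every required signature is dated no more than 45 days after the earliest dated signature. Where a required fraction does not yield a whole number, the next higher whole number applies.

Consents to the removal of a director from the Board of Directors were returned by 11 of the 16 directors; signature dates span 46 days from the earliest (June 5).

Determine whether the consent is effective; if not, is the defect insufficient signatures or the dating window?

Not effective — dating-window requirement not satisfied.

Signatures required: two-thirds of 16 — 2/3 of 16 = 10.67, rounded up to 11, so 11 needed; 11 signed. Sufficient.
Dating window: the latest signature is 46 days after the earliest; the limit is 45 days. Outside the window.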